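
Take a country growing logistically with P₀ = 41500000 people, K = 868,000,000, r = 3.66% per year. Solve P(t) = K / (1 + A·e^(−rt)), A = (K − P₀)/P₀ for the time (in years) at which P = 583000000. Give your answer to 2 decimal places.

t ≈ 101.29 years

A = (868000000 − 41500000)/41500000 = 19.91566
583000000 = 868000000/(1 + 19.91566·e^(−0.0366t)) → 1 + 19.91566·e^(−0.0366t) = 1.48885
e^(−0.0366t) = 0.024546 → t = ln(40.73976)/0.0366 = 3.7072/0.0366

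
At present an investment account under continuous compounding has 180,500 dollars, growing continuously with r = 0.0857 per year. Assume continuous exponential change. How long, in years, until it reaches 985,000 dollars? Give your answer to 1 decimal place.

t ≈ 19.8 years

985000 = 180500 · e^(0.0857·t)
t = ln(985000/180500) / 0.0857 = ln(5.45706) / 0.0857 = 1.69691 / 0.0857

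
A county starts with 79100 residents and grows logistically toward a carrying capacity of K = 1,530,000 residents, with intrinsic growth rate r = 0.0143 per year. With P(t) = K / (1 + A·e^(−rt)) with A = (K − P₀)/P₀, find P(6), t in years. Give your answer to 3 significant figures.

≈ 85,800 residents

A = (1530000 − 79100)/79100 = 18.3426
P(6) = 1530000 / (1 + 18.3426·e^(−0.0143·6)) = 1530000 / (1 + 18.3426·0.917778)
= 1530000 / 17.83443 ≈ 85789.1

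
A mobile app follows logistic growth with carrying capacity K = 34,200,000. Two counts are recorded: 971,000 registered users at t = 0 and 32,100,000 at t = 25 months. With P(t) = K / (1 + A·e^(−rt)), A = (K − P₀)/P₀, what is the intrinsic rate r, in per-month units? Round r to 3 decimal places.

A = (34200000 − 971000)/971000 = 34.22142
32100000 = 34200000/(1 + 34.22142·e^(−r·25)) → e^(−25r) = (1.06542 − 1)/34.22142 = 0.001912
r = −ln(0.001912)/25 = 6.25977/25

r ≈ 0.250 per month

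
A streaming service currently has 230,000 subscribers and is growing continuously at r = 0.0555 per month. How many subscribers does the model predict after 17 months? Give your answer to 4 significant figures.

≈ 590,900 subscribers

P(17) = 230000 · e^(0.0555·17) = 230000 · e^(0.9435)
= 230000 · 2.56896 ≈ 590860.12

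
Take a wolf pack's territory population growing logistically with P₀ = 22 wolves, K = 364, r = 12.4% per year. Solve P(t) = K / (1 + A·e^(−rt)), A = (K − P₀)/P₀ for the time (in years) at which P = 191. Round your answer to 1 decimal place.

A = (364 − 22)/22 = 15.54545
191 = 364/(1 + 15.54545·e^(−0.124t)) → 1 + 15.54545·e^(−0.124t) = 1.90576
e^(−0.124t) = 0.058265 → t = ln(17.1629)/0.124 = 2.84275/0.124

t ≈ 22.9 years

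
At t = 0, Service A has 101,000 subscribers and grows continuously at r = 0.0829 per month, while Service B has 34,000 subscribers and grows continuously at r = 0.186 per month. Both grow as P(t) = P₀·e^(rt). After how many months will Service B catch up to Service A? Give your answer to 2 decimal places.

101000·e^(0.0829t) = 34000·e^(0.186t)
101000/34000 = e^((0.186 − 0.0829)t) → ln(2.97059) = 0.1031·t
t = 1.08876 / 0.1031

t ≈ 10.56 months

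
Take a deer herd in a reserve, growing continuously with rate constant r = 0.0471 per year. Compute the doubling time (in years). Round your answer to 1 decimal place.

doubling time ≈ 14.7 years

doubling time = ln(2) / |r| = 0.69315 / 0.0471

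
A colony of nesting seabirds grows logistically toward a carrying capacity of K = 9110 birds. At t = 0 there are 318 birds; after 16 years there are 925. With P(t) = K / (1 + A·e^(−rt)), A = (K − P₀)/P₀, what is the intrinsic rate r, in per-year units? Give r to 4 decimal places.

r ≈ 0.0712 per year

A = (9110 − 318)/318 = 27.6478
925 = 9110/(1 + 27.6478·e^(−r·16)) → e^(−16r) = (9.84865 − 1)/27.6478 = 0.320049
r = −ln(0.320049)/16 = 1.13928/16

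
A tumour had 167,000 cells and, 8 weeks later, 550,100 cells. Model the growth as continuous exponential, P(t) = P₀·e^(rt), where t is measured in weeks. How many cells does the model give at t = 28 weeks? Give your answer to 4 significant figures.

r = ln(550100/167000) / 8 ≈ 0.149013 per week
P(28) = 167000 · e^(0.149013·28) = 167000 · 64.86914 ≈ 10833145.58

≈ 10,830,000 cells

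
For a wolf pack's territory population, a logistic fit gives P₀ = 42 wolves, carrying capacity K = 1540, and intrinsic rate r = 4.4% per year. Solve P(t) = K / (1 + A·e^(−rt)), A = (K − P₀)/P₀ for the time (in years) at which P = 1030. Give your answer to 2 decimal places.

A = (1540 − 42)/42 = 35.66667
1030 = 1540/(1 + 35.66667·e^(−0.044t)) → 1 + 35.66667·e^(−0.044t) = 1.49515
e^(−0.044t) = 0.013883 → t = ln(72.03268)/0.044 = 4.27712/0.044

t ≈ 97.21 years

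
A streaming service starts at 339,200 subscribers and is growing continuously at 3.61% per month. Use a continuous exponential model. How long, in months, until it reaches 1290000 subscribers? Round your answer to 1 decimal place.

t ≈ 37.0 months

1290000 = 339200 · e^(0.0361·t)
t = ln(1290000/339200) / 0.0361 = ln(3.80307) / 0.0361 = 1.33581 / 0.0361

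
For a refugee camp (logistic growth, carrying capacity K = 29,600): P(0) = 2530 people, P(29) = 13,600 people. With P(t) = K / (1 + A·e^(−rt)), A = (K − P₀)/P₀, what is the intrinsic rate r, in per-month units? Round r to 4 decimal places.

r ≈ 0.0761 per month

A = (29600 − 2530)/2530 = 10.6996
13600 = 29600/(1 + 10.6996·e^(−r·29)) → e^(−29r) = (2.17647 − 1)/10.6996 = 0.109955
r = −ln(0.109955)/29 = 2.20769/29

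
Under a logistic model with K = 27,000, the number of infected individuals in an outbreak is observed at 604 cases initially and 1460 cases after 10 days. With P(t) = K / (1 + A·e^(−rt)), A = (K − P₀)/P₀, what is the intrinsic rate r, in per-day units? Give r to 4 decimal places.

A = (27000 − 604)/604 = 43.70199
1460 = 27000/(1 + 43.70199·e^(−r·10)) → e^(−10r) = (18.49315 − 1)/43.70199 = 0.400283
r = −ln(0.400283)/10 = 0.91558/10

r ≈ 0.0916 per day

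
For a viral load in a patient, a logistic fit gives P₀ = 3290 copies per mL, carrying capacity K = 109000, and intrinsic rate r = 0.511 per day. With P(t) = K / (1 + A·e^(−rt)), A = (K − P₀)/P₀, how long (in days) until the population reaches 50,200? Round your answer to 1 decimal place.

A = (109000 − 3290)/3290 = 32.1307
50200 = 109000/(1 + 32.1307·e^(−0.511t)) → 1 + 32.1307·e^(−0.511t) = 2.17131
e^(−0.511t) = 0.036455 → t = ln(27.43131)/0.511 = 3.31169/0.511

t ≈ 6.5 days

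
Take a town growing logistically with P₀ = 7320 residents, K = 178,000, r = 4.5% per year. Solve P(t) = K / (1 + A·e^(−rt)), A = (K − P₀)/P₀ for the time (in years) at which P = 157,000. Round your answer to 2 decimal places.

t ≈ 114.69 years

A = (178000 − 7320)/7320 = 23.31694
157000 = 178000/(1 + 23.31694·e^(−0.045t)) → 1 + 23.31694·e^(−0.045t) = 1.13376
e^(−0.045t) = 0.005737 → t = ln(174.32188)/0.045 = 5.1609/0.045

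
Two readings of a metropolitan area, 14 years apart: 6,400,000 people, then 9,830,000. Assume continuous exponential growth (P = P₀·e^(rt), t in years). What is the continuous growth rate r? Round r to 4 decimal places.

9830000 = 6400000 · e^(r·14)
e^(14r) = 9830000/6400000 = 1.53594
r = ln(1.53594) / 14 = 0.42914 / 14

r ≈ 0.0307 per year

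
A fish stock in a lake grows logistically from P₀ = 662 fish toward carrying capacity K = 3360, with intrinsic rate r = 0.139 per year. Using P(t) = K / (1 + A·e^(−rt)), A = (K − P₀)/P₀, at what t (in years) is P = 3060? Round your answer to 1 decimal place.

A = (3360 − 662)/662 = 4.07553
3060 = 3360/(1 + 4.07553·e^(−0.139t)) → 1 + 4.07553·e^(−0.139t) = 1.09804
e^(−0.139t) = 0.024056 → t = ln(41.57039)/0.139 = 3.72739/0.139

t ≈ 26.8 years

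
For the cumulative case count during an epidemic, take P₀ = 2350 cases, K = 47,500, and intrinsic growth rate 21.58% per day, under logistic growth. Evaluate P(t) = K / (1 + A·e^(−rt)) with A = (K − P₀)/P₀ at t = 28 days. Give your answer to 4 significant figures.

≈ 45,430 cases

A = (47500 − 2350)/2350 = 19.21277
P(28) = 47500 / (1 + 19.21277·e^(−0.2158·28)) = 47500 / (1 + 19.21277·0.002376)
= 47500 / 1.04565 ≈ 45426.44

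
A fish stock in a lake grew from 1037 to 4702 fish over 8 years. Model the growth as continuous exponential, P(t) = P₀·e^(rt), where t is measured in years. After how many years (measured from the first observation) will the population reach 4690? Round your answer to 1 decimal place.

t ≈ 8.0 years

r = ln(4702/1037) / 8 ≈ 0.188957 per year
t = ln(4690/1037) / r = 1.5091 / 0.188957 ≈ 7.986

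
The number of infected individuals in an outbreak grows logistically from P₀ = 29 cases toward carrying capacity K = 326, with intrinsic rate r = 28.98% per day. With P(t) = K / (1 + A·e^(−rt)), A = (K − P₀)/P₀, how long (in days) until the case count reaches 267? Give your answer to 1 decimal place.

A = (326 − 29)/29 = 10.24138
267 = 326/(1 + 10.24138·e^(−0.2898t)) → 1 + 10.24138·e^(−0.2898t) = 1.22097
e^(−0.2898t) = 0.021577 → t = ln(46.34658)/0.2898 = 3.83615/0.2898

t ≈ 13.2 days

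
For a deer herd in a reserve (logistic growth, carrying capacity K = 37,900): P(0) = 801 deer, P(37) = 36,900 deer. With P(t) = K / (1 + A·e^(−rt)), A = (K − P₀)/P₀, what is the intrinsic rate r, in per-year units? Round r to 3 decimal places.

r ≈ 0.201 per year

A = (37900 − 801)/801 = 46.31586
36900 = 37900/(1 + 46.31586·e^(−r·37)) → e^(−37r) = (1.0271 − 1)/46.31586 = 0.000585
r = −ln(0.000585)/37 = 7.4437/37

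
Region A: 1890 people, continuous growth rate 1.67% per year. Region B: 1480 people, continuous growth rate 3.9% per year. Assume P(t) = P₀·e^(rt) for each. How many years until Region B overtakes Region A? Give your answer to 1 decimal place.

t ≈ 11.0 years

1890·e^(0.0167t) = 1480·e^(0.039t)
1890/1480 = e^((0.039 − 0.0167)t) → ln(1.27703) = 0.0223·t
t = 0.24453 / 0.0223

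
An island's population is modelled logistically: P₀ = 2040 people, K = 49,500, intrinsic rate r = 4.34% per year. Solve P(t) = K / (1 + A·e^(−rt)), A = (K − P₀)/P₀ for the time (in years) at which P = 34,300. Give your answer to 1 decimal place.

t ≈ 91.3 years

A = (49500 − 2040)/2040 = 23.26471
34300 = 49500/(1 + 23.26471·e^(−0.0434t)) → 1 + 23.26471·e^(−0.0434t) = 1.44315
e^(−0.0434t) = 0.019048 → t = ln(52.49865)/0.0434 = 3.96079/0.0434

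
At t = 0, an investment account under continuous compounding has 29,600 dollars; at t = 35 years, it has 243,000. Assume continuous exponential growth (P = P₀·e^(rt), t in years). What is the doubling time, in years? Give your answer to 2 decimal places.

r = ln(243000/29600) / 35 = ln(8.20946) / 35 ≈ 0.060151 per year
doubling time = ln 2 / |r| = 0.69315 / 0.060151

doubling time ≈ 11.52 years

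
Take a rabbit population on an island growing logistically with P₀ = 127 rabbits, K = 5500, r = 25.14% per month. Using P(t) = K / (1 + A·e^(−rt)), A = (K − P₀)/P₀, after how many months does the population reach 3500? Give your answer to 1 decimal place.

t ≈ 17.1 months

A = (5500 − 127)/127 = 42.30709
3500 = 5500/(1 + 42.30709·e^(−0.2514t)) → 1 + 42.30709·e^(−0.2514t) = 1.57143
e^(−0.2514t) = 0.013507 → t = ln(74.0374)/0.2514 = 4.30457/0.2514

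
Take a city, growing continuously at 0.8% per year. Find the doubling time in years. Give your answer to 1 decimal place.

doubling time ≈ 86.6 years

doubling time = ln(2) / |r| = 0.69315 / 0.008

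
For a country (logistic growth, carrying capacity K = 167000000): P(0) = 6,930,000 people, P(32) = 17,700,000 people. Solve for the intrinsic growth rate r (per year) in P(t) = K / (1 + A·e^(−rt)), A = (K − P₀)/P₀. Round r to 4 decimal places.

A = (167000000 − 6930000)/6930000 = 23.09812
17700000 = 167000000/(1 + 23.09812·e^(−r·32)) → e^(−32r) = (9.43503 − 1)/23.09812 = 0.365182
r = −ln(0.365182)/32 = 1.00736/32

r ≈ 0.0315 per year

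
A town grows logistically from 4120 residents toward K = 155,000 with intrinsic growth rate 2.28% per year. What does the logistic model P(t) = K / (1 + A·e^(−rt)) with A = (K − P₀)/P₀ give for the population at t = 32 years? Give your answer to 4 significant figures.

≈ 8,309 residents

A = (155000 − 4120)/4120 = 36.62136
P(32) = 155000 / (1 + 36.62136·e^(−0.0228·32)) = 155000 / (1 + 36.62136·0.482102)
= 155000 / 18.65522 ≈ 8308.67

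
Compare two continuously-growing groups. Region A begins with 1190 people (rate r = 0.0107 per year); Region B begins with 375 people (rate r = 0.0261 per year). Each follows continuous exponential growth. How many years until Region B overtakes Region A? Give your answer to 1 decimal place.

1190·e^(0.0107t) = 375·e^(0.0261t)
1190/375 = e^((0.0261 − 0.0107)t) → ln(3.17333) = 0.0154·t
t = 1.15478 / 0.0154

t ≈ 75.0 years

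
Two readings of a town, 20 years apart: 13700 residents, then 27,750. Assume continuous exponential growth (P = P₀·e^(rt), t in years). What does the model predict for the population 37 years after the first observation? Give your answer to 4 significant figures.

r = ln(27750/13700) / 20 ≈ 0.035292 per year
P(37) = 13700 · e^(0.035292·37) = 13700 · 3.69066 ≈ 50561.98

≈ 50,560 residents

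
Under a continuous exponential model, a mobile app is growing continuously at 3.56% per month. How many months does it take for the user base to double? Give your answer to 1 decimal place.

doubling time ≈ 19.5 months

doubling time = ln(2) / |r| = 0.69315 / 0.0356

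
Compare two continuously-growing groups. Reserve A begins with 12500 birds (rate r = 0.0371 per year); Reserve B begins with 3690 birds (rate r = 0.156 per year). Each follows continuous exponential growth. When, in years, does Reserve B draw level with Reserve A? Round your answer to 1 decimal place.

t ≈ 10.3 years

12500·e^(0.0371t) = 3690·e^(0.156t)
12500/3690 = e^((0.156 − 0.0371)t) → ln(3.38753) = 0.1189·t
t = 1.2201 / 0.1189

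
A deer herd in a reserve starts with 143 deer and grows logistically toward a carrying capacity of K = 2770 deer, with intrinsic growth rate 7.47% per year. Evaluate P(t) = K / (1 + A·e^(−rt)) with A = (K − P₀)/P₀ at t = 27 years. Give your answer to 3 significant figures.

A = (2770 − 143)/143 = 18.37063
P(27) = 2770 / (1 + 18.37063·e^(−0.0747·27)) = 2770 / (1 + 18.37063·0.133067)
= 2770 / 3.44453 ≈ 804.17

≈ 804 deer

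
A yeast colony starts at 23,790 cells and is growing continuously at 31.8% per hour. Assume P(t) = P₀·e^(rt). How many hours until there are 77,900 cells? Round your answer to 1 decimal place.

77900 = 23790 · e^(0.318·t)
t = ln(77900/23790) / 0.318 = ln(3.27449) / 0.318 = 1.18616 / 0.318

t ≈ 3.7 hours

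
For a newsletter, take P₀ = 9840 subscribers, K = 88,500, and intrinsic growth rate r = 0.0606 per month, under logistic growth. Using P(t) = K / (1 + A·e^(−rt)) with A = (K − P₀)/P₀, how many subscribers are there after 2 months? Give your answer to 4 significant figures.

A = (88500 − 9840)/9840 = 7.9939
P(2) = 88500 / (1 + 7.9939·e^(−0.0606·2)) = 88500 / (1 + 7.9939·0.885857)
= 88500 / 8.08145 ≈ 10951

≈ 10,950 subscribers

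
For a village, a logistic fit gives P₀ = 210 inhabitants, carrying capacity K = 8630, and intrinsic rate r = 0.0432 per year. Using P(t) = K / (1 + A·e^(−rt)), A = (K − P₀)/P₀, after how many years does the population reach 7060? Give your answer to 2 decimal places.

t ≈ 120.25 years

A = (8630 − 210)/210 = 40.09524
7060 = 8630/(1 + 40.09524·e^(−0.0432t)) → 1 + 40.09524·e^(−0.0432t) = 1.22238
e^(−0.0432t) = 0.005546 → t = ln(180.30088)/0.0432 = 5.19463/0.0432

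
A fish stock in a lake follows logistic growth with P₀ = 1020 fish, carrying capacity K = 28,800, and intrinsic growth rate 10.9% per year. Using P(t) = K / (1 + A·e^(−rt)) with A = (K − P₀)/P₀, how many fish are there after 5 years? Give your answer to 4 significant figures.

A = (28800 − 1020)/1020 = 27.23529
P(5) = 28800 / (1 + 27.23529·e^(−0.109·5)) = 28800 / (1 + 27.23529·0.579842)
= 28800 / 16.79216 ≈ 1715.09

≈ 1,715 fish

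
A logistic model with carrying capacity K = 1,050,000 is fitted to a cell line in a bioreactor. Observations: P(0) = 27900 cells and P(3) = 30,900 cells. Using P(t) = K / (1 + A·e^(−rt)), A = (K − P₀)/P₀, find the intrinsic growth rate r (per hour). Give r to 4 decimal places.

r ≈ 0.0350 per hour

A = (1050000 − 27900)/27900 = 36.63441
30900 = 1050000/(1 + 36.63441·e^(−r·3)) → e^(−3r) = (33.98058 − 1)/36.63441 = 0.900262
r = −ln(0.900262)/3 = 0.10507/3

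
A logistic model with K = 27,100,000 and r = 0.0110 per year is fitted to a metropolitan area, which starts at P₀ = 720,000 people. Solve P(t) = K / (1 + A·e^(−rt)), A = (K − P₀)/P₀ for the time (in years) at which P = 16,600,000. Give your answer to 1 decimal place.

t ≈ 369.0 years

A = (27100000 − 720000)/720000 = 36.63889
16600000 = 27100000/(1 + 36.63889·e^(−0.011t)) → 1 + 36.63889·e^(−0.011t) = 1.63253
e^(−0.011t) = 0.017264 → t = ln(57.92434)/0.011 = 4.05914/0.011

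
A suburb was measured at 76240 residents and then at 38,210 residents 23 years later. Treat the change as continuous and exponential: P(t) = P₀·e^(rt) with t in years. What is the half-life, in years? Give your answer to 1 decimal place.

half-life ≈ 23.1 years

r = ln(38210/76240) / 23 = ln(0.50118) / 23 ≈ -0.030034 per year
half-life = ln 2 / |r| = 0.69315 / 0.030034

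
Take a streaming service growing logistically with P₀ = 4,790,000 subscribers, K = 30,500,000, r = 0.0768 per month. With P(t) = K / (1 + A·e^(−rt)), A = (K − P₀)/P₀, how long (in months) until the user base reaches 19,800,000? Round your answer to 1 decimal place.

A = (30500000 − 4790000)/4790000 = 5.36743
19800000 = 30500000/(1 + 5.36743·e^(−0.0768t)) → 1 + 5.36743·e^(−0.0768t) = 1.5404
e^(−0.0768t) = 0.100682 → t = ln(9.93226)/0.0768 = 2.29579/0.0768

t ≈ 29.9 months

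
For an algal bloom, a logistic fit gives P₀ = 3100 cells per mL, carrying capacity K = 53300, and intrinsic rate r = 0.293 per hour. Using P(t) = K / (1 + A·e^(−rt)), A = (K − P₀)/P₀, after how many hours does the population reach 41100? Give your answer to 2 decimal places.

A = (53300 − 3100)/3100 = 16.19355
41100 = 53300/(1 + 16.19355·e^(−0.293t)) → 1 + 16.19355·e^(−0.293t) = 1.29684
e^(−0.293t) = 0.018331 → t = ln(54.55368)/0.293 = 3.99919/0.293

t ≈ 13.65 hours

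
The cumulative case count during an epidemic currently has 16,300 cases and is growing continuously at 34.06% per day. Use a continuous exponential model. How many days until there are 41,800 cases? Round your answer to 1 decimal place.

41800 = 16300 · e^(0.3406·t)
t = ln(41800/16300) / 0.3406 = ln(2.56442) / 0.3406 = 0.94173 / 0.3406

t ≈ 2.8 days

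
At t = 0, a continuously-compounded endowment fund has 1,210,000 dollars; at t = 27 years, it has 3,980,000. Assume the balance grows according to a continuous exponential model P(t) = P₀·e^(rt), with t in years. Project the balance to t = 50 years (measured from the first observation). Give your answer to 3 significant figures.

≈ 11,000,000 dollars

r = ln(3980000/1210000) / 27 ≈ 0.044099 per year
P(50) = 1210000 · e^(0.044099·50) = 1210000 · 9.0696 ≈ 10974221.13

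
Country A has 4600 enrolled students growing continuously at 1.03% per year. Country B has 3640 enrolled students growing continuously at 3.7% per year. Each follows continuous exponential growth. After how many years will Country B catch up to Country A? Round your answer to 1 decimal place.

4600·e^(0.0103t) = 3640·e^(0.037t)
4600/3640 = e^((0.037 − 0.0103)t) → ln(1.26374) = 0.0267·t
t = 0.23407 / 0.0267

t ≈ 8.8 years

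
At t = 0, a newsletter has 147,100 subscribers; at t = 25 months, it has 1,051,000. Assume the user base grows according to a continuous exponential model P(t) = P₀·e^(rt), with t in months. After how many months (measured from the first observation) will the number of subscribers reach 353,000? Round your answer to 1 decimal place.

r = ln(1051000/147100) / 25 ≈ 0.078655 per month
t = ln(353000/147100) / r = 0.87536 / 0.078655 ≈ 11.129

t ≈ 11.1 months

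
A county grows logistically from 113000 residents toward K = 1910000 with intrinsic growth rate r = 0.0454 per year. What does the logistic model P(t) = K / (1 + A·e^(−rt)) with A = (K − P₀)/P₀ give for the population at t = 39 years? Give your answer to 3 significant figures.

A = (1910000 − 113000)/113000 = 15.90265
P(39) = 1910000 / (1 + 15.90265·e^(−0.0454·39)) = 1910000 / (1 + 15.90265·0.170231)
= 1910000 / 3.70712 ≈ 515224.48

≈ 515,000 residents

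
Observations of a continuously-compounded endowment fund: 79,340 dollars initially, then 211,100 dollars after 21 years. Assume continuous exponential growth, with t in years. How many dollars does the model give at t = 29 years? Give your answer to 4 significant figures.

≈ 306,500 dollars

r = ln(211100/79340) / 21 ≈ 0.0466 per year
P(29) = 79340 · e^(0.0466·29) = 79340 · 3.86277 ≈ 306472.48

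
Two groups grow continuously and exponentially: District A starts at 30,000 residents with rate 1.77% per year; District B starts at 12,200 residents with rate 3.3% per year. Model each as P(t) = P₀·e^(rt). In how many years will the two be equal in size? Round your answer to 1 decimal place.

t ≈ 58.8 years

30000·e^(0.0177t) = 12200·e^(0.033t)
30000/12200 = e^((0.033 − 0.0177)t) → ln(2.45902) = 0.0153·t
t = 0.89976 / 0.0153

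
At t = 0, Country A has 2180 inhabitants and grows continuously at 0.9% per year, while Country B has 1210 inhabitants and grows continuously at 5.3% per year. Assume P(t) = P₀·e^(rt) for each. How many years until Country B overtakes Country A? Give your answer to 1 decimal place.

2180·e^(0.009t) = 1210·e^(0.053t)
2180/1210 = e^((0.053 − 0.009)t) → ln(1.80165) = 0.044·t
t = 0.5887 / 0.044

t ≈ 13.4 years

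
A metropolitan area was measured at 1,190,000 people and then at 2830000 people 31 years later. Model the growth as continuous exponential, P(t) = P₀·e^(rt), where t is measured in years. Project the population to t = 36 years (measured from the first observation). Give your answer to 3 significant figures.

≈ 3,250,000 people

r = ln(2830000/1190000) / 31 ≈ 0.027946 per year
P(36) = 1190000 · e^(0.027946·36) = 1190000 · 2.73479 ≈ 3254394.68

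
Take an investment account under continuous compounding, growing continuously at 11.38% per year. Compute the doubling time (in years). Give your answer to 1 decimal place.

doubling time = ln(2) / |r| = 0.69315 / 0.1138

doubling time ≈ 6.1 years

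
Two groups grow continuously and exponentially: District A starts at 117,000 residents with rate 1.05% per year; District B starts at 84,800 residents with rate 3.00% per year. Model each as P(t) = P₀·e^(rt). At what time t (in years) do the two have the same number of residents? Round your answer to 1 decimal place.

t ≈ 16.5 years

117000·e^(0.0105t) = 84800·e^(0.03t)
117000/84800 = e^((0.03 − 0.0105)t) → ln(1.37972) = 0.0195·t
t = 0.32188 / 0.0195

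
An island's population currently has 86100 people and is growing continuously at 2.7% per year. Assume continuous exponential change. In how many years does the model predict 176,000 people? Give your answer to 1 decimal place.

176000 = 86100 · e^(0.027·t)
t = ln(176000/86100) / 0.027 = ln(2.04413) / 0.027 = 0.71497 / 0.027

t ≈ 26.5 years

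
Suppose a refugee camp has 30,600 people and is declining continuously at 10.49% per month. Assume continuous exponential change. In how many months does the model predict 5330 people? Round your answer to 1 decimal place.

5330 = 30600 · e^(-0.1049·t)
t = ln(5330/30600) / -0.1049 = ln(0.17418) / -0.1049 = -1.74765 / -0.1049

t ≈ 16.7 months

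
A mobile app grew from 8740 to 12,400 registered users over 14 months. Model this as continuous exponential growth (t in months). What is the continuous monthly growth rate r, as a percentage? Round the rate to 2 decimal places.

12400 = 8740 · e^(r·14)
e^(14r) = 12400/8740 = 1.41876
r = ln(1.41876) / 14 = 0.34979 / 14

r ≈ 2.50% per month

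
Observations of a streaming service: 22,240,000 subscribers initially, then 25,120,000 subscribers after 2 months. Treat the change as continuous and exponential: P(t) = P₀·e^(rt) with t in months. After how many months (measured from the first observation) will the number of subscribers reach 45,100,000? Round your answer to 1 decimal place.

r = ln(25120000/22240000) / 2 ≈ 0.060886 per month
t = ln(45100000/22240000) / r = 0.70699 / 0.060886 ≈ 11.612

t ≈ 11.6 months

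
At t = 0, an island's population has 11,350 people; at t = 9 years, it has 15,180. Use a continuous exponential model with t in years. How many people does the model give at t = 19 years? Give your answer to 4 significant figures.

r = ln(15180/11350) / 9 ≈ 0.032307 per year
P(19) = 11350 · e^(0.032307·19) = 11350 · 1.84749 ≈ 20969.03

≈ 20,970 people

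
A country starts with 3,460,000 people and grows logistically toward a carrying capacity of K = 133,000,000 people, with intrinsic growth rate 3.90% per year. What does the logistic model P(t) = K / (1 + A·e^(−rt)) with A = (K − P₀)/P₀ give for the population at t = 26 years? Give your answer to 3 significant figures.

≈ 9,120,000 people

A = (133000000 − 3460000)/3460000 = 37.43931
P(26) = 133000000 / (1 + 37.43931·e^(−0.039·26)) = 133000000 / (1 + 37.43931·0.362765)
= 133000000 / 14.58167 ≈ 9121040.02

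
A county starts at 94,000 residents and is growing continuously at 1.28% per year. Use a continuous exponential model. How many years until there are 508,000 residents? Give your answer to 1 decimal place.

508000 = 94000 · e^(0.0128·t)
t = ln(508000/94000) / 0.0128 = ln(5.40426) / 0.0128 = 1.68719 / 0.0128

t ≈ 131.8 years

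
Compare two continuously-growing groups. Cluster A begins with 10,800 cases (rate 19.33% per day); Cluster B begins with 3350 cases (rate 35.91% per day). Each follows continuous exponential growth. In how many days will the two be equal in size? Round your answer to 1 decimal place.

t ≈ 7.1 days

10800·e^(0.1933t) = 3350·e^(0.3591t)
10800/3350 = e^((0.3591 − 0.1933)t) → ln(3.22388) = 0.1658·t
t = 1.17059 / 0.1658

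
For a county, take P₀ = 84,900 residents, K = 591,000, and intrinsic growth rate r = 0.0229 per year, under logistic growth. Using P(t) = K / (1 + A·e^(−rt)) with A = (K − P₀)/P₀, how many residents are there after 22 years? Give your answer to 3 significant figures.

A = (591000 − 84900)/84900 = 5.96113
P(22) = 591000 / (1 + 5.96113·e^(−0.0229·22)) = 591000 / (1 + 5.96113·0.60423)
= 591000 / 4.6019 ≈ 128425.35

≈ 128,000 residents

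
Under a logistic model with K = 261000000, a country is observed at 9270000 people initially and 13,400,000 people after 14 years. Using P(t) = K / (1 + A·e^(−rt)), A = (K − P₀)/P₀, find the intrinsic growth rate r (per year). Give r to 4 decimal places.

r ≈ 0.0275 per year

A = (261000000 − 9270000)/9270000 = 27.15534
13400000 = 261000000/(1 + 27.15534·e^(−r·14)) → e^(−14r) = (19.47761 − 1)/27.15534 = 0.680441
r = −ln(0.680441)/14 = 0.38501/14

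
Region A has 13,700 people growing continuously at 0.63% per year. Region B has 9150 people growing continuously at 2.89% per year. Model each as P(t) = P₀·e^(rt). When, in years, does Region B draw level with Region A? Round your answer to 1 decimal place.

13700·e^(0.0063t) = 9150·e^(0.0289t)
13700/9150 = e^((0.0289 − 0.0063)t) → ln(1.49727) = 0.0226·t
t = 0.40364 / 0.0226

t ≈ 17.9 years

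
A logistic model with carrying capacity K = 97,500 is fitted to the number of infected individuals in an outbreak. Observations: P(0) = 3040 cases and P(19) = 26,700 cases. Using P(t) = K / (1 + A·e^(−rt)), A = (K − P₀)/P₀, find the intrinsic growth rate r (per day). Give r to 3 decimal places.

A = (97500 − 3040)/3040 = 31.07237
26700 = 97500/(1 + 31.07237·e^(−r·19)) → e^(−19r) = (3.65169 − 1)/31.07237 = 0.085339
r = −ln(0.085339)/19 = 2.46112/19

r ≈ 0.130 per day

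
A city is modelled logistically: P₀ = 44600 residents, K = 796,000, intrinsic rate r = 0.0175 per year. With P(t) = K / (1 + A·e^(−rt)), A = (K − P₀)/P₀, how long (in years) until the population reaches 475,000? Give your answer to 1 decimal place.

A = (796000 − 44600)/44600 = 16.84753
475000 = 796000/(1 + 16.84753·e^(−0.0175t)) → 1 + 16.84753·e^(−0.0175t) = 1.67579
e^(−0.0175t) = 0.040112 → t = ln(24.93015)/0.0175 = 3.21608/0.0175

t ≈ 183.8 years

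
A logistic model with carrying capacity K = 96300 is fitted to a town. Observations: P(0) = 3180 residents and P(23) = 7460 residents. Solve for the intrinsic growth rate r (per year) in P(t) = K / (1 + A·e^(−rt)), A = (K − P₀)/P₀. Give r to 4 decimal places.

r ≈ 0.0391 per year

A = (96300 − 3180)/3180 = 29.28302
7460 = 96300/(1 + 29.28302·e^(−r·23)) → e^(−23r) = (12.90885 − 1)/29.28302 = 0.406681
r = −ln(0.406681)/23 = 0.89973/23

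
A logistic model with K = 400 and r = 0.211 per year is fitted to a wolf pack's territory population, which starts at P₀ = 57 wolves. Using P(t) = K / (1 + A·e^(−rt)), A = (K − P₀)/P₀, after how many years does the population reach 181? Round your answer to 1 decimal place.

A = (400 − 57)/57 = 6.01754
181 = 400/(1 + 6.01754·e^(−0.211t)) → 1 + 6.01754·e^(−0.211t) = 2.20994
e^(−0.211t) = 0.20107 → t = ln(4.9734)/0.211 = 1.6041/0.211

t ≈ 7.6 years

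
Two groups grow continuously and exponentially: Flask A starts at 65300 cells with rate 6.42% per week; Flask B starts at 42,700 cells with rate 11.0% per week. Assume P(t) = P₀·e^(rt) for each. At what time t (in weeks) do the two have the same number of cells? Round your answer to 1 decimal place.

t ≈ 9.3 weeks

65300·e^(0.0642t) = 42700·e^(0.11t)
65300/42700 = e^((0.11 − 0.0642)t) → ln(1.52927) = 0.0458·t
t = 0.42479 / 0.0458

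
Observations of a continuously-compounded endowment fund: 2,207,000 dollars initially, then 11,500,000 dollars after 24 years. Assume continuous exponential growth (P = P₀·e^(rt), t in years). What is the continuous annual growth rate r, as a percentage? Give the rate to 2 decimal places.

r ≈ 6.88% per year

11500000 = 2207000 · e^(r·24)
e^(24r) = 11500000/2207000 = 5.21069
r = ln(5.21069) / 24 = 1.65071 / 24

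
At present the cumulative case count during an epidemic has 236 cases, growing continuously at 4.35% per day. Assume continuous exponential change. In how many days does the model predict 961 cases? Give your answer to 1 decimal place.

961 = 236 · e^(0.0435·t)
t = ln(961/236) / 0.0435 = ln(4.07203) / 0.0435 = 1.40414 / 0.0435

t ≈ 32.3 days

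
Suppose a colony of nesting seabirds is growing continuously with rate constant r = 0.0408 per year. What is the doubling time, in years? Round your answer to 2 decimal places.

doubling time ≈ 16.99 years

doubling time = ln(2) / |r| = 0.69315 / 0.0408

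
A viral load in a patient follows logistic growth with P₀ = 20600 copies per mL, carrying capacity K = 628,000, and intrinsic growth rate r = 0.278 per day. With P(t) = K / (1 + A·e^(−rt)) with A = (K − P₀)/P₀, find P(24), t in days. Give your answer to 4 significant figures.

≈ 605,400 copies per mL

A = (628000 − 20600)/20600 = 29.48544
P(24) = 628000 / (1 + 29.48544·e^(−0.278·24)) = 628000 / (1 + 29.48544·0.001266)
= 628000 / 1.03732 ≈ 605403.57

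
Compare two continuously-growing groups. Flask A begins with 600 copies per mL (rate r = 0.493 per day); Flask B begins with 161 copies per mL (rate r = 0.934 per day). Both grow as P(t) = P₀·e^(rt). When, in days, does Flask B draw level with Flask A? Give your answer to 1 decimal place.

600·e^(0.493t) = 161·e^(0.934t)
600/161 = e^((0.934 − 0.493)t) → ln(3.72671) = 0.441·t
t = 1.31553 / 0.441

t ≈ 3.0 days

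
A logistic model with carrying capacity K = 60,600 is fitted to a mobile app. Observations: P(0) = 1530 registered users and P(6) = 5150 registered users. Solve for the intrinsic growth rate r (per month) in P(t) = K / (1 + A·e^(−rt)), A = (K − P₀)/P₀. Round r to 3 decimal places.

A = (60600 − 1530)/1530 = 38.60784
5150 = 60600/(1 + 38.60784·e^(−r·6)) → e^(−6r) = (11.76699 − 1)/38.60784 = 0.278881
r = −ln(0.278881)/6 = 1.27697/6

r ≈ 0.213 per month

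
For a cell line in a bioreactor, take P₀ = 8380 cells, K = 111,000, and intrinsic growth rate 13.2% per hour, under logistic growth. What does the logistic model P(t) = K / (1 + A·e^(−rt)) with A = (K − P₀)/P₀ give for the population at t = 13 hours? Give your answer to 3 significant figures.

≈ 34,700 cells

A = (111000 − 8380)/8380 = 12.24582
P(13) = 111000 / (1 + 12.24582·e^(−0.132·13)) = 111000 / (1 + 12.24582·0.179784)
= 111000 / 3.2016 ≈ 34670.15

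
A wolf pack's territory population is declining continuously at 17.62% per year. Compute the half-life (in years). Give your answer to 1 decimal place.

half-life ≈ 3.9 years

half-life = ln(2) / |r| = 0.69315 / 0.1762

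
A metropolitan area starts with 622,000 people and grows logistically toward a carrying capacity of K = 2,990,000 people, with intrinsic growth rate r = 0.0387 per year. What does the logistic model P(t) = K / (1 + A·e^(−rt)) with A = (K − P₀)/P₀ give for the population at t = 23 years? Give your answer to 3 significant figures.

≈ 1,170,000 people

A = (2990000 − 622000)/622000 = 3.80707
P(23) = 2990000 / (1 + 3.80707·e^(−0.0387·23)) = 2990000 / (1 + 3.80707·0.410615)
= 2990000 / 2.56324 ≈ 1166492.19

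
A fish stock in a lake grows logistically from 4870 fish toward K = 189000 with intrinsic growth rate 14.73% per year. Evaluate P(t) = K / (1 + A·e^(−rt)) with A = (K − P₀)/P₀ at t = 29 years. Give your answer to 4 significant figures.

A = (189000 − 4870)/4870 = 37.80903
P(29) = 189000 / (1 + 37.80903·e^(−0.1473·29)) = 189000 / (1 + 37.80903·0.013958)
= 189000 / 1.52774 ≈ 123712.17

≈ 123,700 fish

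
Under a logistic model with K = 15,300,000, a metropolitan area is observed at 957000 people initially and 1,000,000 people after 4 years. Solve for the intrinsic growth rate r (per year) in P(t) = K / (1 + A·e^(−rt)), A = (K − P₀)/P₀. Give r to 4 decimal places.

r ≈ 0.0117 per year

A = (15300000 − 957000)/957000 = 14.98746
1000000 = 15300000/(1 + 14.98746·e^(−r·4)) → e^(−4r) = (15.3 − 1)/14.98746 = 0.954131
r = −ln(0.954131)/4 = 0.04695/4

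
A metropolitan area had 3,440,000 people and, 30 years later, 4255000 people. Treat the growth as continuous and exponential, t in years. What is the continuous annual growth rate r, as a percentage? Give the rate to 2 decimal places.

4255000 = 3440000 · e^(r·30)
e^(30r) = 4255000/3440000 = 1.23692
r = ln(1.23692) / 30 = 0.21262 / 30

r ≈ 0.71% per year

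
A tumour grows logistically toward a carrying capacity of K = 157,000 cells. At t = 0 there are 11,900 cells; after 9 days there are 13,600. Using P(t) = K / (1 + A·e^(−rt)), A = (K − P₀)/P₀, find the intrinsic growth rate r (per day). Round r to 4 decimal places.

A = (157000 − 11900)/11900 = 12.19328
13600 = 157000/(1 + 12.19328·e^(−r·9)) → e^(−9r) = (11.54412 − 1)/12.19328 = 0.864748
r = −ln(0.864748)/9 = 0.14532/9

r ≈ 0.0161 per day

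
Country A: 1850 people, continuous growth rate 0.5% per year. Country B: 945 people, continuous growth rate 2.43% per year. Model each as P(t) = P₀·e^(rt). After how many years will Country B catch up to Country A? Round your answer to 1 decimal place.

1850·e^(0.005t) = 945·e^(0.0243t)
1850/945 = e^((0.0243 − 0.005)t) → ln(1.95767) = 0.0193·t
t = 0.67176 / 0.0193

t ≈ 34.8 years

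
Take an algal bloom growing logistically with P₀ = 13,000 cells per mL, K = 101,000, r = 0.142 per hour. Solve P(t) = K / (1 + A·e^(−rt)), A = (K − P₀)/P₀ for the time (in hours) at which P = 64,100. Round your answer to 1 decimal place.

t ≈ 17.4 hours

A = (101000 − 13000)/13000 = 6.76923
64100 = 101000/(1 + 6.76923·e^(−0.142t)) → 1 + 6.76923·e^(−0.142t) = 1.57566
e^(−0.142t) = 0.085041 → t = ln(11.75902)/0.142 = 2.46462/0.142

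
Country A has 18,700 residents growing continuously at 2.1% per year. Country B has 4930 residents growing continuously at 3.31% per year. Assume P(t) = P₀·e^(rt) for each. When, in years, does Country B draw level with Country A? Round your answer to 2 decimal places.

18700·e^(0.021t) = 4930·e^(0.0331t)
18700/4930 = e^((0.0331 − 0.021)t) → ln(3.7931) = 0.0121·t
t = 1.33318 / 0.0121

t ≈ 110.18 years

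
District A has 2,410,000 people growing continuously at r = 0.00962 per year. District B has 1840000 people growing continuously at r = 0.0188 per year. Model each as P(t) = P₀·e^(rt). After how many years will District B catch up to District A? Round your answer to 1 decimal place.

t ≈ 29.4 years

2410000·e^(0.00962t) = 1840000·e^(0.0188t)
2410000/1840000 = e^((0.0188 − 0.00962)t) → ln(1.30978) = 0.00918·t
t = 0.26986 / 0.00918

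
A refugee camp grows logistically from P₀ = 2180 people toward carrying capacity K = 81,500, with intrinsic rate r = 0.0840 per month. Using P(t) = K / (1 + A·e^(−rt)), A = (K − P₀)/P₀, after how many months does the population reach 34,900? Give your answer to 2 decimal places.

t ≈ 39.35 months

A = (81500 − 2180)/2180 = 36.38532
34900 = 81500/(1 + 36.38532·e^(−0.084t)) → 1 + 36.38532·e^(−0.084t) = 2.33524
e^(−0.084t) = 0.036697 → t = ln(27.24995)/0.084 = 3.30505/0.084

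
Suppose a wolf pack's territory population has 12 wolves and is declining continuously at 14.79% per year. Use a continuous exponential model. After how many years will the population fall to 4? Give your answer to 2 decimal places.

4 = 12 · e^(-0.1479·t)
t = ln(4/12) / -0.1479 = ln(0.33333) / -0.1479 = -1.09861 / -0.1479

t ≈ 7.43 years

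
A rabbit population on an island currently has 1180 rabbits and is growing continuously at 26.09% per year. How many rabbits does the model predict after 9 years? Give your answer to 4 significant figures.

≈ 12,350 rabbits

P(9) = 1180 · e^(0.2609·9) = 1180 · e^(2.3481)
= 1180 · 10.46567 ≈ 12349.49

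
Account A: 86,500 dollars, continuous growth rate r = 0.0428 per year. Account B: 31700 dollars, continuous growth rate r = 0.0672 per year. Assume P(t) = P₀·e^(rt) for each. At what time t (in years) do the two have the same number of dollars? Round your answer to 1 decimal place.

86500·e^(0.0428t) = 31700·e^(0.0672t)
86500/31700 = e^((0.0672 − 0.0428)t) → ln(2.72871) = 0.0244·t
t = 1.00383 / 0.0244

t ≈ 41.1 years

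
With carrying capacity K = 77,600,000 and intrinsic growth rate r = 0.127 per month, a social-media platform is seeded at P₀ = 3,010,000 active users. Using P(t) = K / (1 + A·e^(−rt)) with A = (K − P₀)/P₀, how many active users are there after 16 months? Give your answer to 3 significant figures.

A = (77600000 − 3010000)/3010000 = 24.78073
P(16) = 77600000 / (1 + 24.78073·e^(−0.127·16)) = 77600000 / (1 + 24.78073·0.131073)
= 77600000 / 4.24809 ≈ 18267043.56

≈ 18,300,000 active users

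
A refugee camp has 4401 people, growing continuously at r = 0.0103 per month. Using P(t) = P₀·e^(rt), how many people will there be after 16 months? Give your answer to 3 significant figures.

≈ 5,190 people

P(16) = 4401 · e^(0.0103·16) = 4401 · e^(0.1648)
= 4401 · 1.17916 ≈ 5189.47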